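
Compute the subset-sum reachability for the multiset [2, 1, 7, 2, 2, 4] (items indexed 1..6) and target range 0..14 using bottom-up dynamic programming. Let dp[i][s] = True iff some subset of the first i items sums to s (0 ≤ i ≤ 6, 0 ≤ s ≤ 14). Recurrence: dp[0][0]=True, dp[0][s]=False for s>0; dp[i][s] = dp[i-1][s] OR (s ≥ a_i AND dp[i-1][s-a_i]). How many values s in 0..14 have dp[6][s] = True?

i\s   0   1   2   3   4   5   6   7   8   9  10  11  12  13  14
  0   T   F   F   F   F   F   F   F   F   F   F   F   F   F   F
  1   T   F   T   F   F   F   F   F   F   F   F   F   F   F   F
  2   T   T   T   T   F   F   F   F   F   F   F   F   F   F   F
  3   T   T   T   T   F   F   F   T   T   T   T   F   F   F   F
  4   T   T   T   T   T   T   F   T   T   T   T   T   T   F   F
  5   T   T   T   T   T   T   T   T   T   T   T   T   T   T   T
  6   T   T   T   T   T   T   T   T   T   T   T   T   T   T   T

15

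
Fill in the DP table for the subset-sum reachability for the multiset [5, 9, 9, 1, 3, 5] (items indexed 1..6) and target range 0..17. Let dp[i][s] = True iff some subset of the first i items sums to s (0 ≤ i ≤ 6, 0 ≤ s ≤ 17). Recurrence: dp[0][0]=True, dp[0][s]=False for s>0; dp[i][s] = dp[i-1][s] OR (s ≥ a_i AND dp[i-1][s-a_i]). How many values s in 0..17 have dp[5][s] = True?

14

i\s   0   1   2   3   4   5   6   7   8   9  10  11  12  13  14  15  16  17
  0   T   F   F   F   F   F   F   F   F   F   F   F   F   F   F   F   F   F
  1   T   F   F   F   F   T   F   F   F   F   F   F   F   F   F   F   F   F
  2   T   F   F   F   F   T   F   F   F   T   F   F   F   F   T   F   F   F
  3   T   F   F   F   F   T   F   F   F   T   F   F   F   F   T   F   F   F
  4   T   T   F   F   F   T   T   F   F   T   T   F   F   F   T   T   F   F
  5   T   T   F   T   T   T   T   F   T   T   T   F   T   T   T   T   F   T
  6   T   T   F   T   T   T   T   F   T   T   T   T   T   T   T   T   F   T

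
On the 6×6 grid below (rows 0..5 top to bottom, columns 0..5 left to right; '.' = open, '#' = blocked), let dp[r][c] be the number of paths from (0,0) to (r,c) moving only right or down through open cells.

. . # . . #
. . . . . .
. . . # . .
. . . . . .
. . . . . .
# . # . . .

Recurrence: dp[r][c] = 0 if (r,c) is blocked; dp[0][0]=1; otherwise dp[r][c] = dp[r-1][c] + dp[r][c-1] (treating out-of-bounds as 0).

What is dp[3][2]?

r\c   0   1   2   3   4   5
  0   1   1   0   0   0   0
  1   1   2   2   2   2   2
  2   1   3   5   0   2   4
  3   1   4   9   9  11  15
  4   1   5  14  23  34  49
  5   0   5   0  23  57 106

9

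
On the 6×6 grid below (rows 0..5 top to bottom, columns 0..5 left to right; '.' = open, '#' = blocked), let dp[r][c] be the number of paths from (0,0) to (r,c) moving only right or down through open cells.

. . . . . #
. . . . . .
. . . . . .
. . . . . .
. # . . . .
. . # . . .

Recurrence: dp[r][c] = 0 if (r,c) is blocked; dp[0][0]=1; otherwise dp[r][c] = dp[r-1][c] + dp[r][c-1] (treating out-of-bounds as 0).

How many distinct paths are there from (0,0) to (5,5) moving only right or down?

215

r\c   0   1   2   3   4   5
  0   1   1   1   1   1   0
  1   1   2   3   4   5   5
  2   1   3   6  10  15  20
  3   1   4  10  20  35  55
  4   1   0  10  30  65 120
  5   1   1   0  30  95 215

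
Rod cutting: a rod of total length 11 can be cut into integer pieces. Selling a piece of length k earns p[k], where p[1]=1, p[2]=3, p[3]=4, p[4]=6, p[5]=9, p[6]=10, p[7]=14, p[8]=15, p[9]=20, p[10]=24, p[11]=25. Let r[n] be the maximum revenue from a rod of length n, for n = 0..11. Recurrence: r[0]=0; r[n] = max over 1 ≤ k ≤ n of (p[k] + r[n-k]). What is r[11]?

   n    0    1    2    3    4    5    6    7    8    9   10   11
r[n]    0    1    3    4    6    9   10   14   15   20   24   25

25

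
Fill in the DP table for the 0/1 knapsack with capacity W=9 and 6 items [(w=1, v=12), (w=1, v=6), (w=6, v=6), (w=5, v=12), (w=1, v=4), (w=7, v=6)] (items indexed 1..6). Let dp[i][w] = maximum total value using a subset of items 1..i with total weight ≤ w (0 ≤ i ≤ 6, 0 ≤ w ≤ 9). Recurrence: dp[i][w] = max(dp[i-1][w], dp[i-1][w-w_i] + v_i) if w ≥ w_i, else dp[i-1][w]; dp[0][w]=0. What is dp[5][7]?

30

i\w   0   1   2   3   4   5   6   7   8   9
  0   0   0   0   0   0   0   0   0   0   0
  1   0  12  12  12  12  12  12  12  12  12
  2   0  12  18  18  18  18  18  18  18  18
  3   0  12  18  18  18  18  18  18  24  24
  4   0  12  18  18  18  18  24  30  30  30
  5   0  12  18  22  22  22  24  30  34  34
  6   0  12  18  22  22  22  24  30  34  34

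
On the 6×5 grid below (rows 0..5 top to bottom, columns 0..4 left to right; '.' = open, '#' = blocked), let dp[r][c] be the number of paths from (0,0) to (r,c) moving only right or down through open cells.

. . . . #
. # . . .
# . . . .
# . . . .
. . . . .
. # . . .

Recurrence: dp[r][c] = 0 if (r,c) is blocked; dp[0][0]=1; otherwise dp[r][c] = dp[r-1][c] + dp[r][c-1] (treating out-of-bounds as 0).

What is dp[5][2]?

1

r\c   0   1   2   3   4
  0   1   1   1   1   0
  1   1   0   1   2   2
  2   0   0   1   3   5
  3   0   0   1   4   9
  4   0   0   1   5  14
  5   0   0   1   6  20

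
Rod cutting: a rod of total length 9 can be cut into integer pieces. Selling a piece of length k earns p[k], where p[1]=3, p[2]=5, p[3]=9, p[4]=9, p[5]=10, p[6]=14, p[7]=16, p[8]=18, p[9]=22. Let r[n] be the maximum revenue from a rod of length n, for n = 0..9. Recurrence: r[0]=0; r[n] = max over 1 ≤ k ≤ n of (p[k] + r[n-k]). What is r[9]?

27

   n    0    1    2    3    4    5    6    7    8    9
r[n]    0    3    6    9   12   15   18   21   24   27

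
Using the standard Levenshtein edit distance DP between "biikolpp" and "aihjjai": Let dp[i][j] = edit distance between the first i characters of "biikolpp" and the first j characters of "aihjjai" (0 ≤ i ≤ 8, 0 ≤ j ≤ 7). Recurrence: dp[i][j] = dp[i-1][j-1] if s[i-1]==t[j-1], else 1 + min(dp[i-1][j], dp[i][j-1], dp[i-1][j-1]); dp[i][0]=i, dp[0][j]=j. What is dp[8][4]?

   ''  a  i  h  j  j  a  i
''  0  1  2  3  4  5  6  7
 b  1  1  2  3  4  5  6  7
 i  2  2  1  2  3  4  5  6
 i  3  3  2  2  3  4  5  5
 k  4  4  3  3  3  4  5  6
 o  5  5  4  4  4  4  5  6
 l  6  6  5  5  5  5  5  6
 p  7  7  6  6  6  6  6  6
 p  8  8  7  7  7  7  7  7

7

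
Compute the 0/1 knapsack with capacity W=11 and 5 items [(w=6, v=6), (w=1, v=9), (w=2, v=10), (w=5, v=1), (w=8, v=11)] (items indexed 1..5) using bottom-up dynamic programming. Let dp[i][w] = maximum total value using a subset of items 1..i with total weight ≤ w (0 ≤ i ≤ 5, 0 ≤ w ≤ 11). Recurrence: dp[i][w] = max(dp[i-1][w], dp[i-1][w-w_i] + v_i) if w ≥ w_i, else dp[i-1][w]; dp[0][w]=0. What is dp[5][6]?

19

i\w   0   1   2   3   4   5   6   7   8   9  10  11
  0   0   0   0   0   0   0   0   0   0   0   0   0
  1   0   0   0   0   0   0   6   6   6   6   6   6
  2   0   9   9   9   9   9   9  15  15  15  15  15
  3   0   9  10  19  19  19  19  19  19  25  25  25
  4   0   9  10  19  19  19  19  19  20  25  25  25
  5   0   9  10  19  19  19  19  19  20  25  25  30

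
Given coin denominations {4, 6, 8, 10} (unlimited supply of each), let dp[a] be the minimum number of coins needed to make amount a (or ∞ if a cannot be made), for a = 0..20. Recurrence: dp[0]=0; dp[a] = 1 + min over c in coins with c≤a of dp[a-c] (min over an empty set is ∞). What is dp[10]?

1

 a  0  1  2  3  4  5  6  7  8  9 10 11 12 13 14 15 16 17 18 19 20
dp  0  -  -  -  1  -  1  -  1  -  1  -  2  -  2  -  2  -  2  -  2
(- denotes ∞ / unreachable)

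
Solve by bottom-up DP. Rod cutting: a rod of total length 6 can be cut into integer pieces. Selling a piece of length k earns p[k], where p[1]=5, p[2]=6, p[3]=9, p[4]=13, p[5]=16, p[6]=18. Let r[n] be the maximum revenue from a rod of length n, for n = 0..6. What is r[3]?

   n    0    1    2    3    4    5    6
r[n]    0    5   10   15   20   25   30

15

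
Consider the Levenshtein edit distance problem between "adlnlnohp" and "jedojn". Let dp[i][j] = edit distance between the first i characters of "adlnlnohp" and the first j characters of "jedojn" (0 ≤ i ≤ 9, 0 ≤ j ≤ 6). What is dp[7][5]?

   ''  j  e  d  o  j  n
''  0  1  2  3  4  5  6
 a  1  1  2  3  4  5  6
 d  2  2  2  2  3  4  5
 l  3  3  3  3  3  4  5
 n  4  4  4  4  4  4  4
 l  5  5  5  5  5  5  5
 n  6  6  6  6  6  6  5
 o  7  7  7  7  6  7  6
 h  8  8  8  8  7  7  7
 p  9  9  9  9  8  8  8

7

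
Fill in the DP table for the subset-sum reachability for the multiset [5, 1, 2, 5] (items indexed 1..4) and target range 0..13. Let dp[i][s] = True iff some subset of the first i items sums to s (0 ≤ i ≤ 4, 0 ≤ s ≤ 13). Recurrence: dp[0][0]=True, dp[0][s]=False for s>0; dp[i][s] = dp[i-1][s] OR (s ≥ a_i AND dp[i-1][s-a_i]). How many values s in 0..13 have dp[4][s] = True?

i\s   0   1   2   3   4   5   6   7   8   9  10  11  12  13
  0   T   F   F   F   F   F   F   F   F   F   F   F   F   F
  1   T   F   F   F   F   T   F   F   F   F   F   F   F   F
  2   T   T   F   F   F   T   T   F   F   F   F   F   F   F
  3   T   T   T   T   F   T   T   T   T   F   F   F   F   F
  4   T   T   T   T   F   T   T   T   T   F   T   T   T   T

12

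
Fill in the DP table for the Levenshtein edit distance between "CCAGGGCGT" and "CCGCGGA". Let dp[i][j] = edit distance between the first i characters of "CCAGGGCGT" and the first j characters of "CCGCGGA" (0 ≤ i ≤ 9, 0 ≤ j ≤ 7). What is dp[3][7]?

4

   ''  C  C  G  C  G  G  A
''  0  1  2  3  4  5  6  7
 C  1  0  1  2  3  4  5  6
 C  2  1  0  1  2  3  4  5
 A  3  2  1  1  2  3  4  4
 G  4  3  2  1  2  2  3  4
 G  5  4  3  2  2  2  2  3
 G  6  5  4  3  3  2  2  3
 C  7  6  5  4  3  3  3  3
 G  8  7  6  5  4  3  3  4
 T  9  8  7  6  5  4  4  4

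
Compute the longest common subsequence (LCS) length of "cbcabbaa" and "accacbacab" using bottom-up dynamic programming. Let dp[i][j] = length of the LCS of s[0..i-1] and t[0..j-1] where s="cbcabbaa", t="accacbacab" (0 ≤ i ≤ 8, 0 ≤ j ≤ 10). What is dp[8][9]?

6

   ''  a  c  c  a  c  b  a  c  a  b
''  0  0  0  0  0  0  0  0  0  0  0
 c  0  0  1  1  1  1  1  1  1  1  1
 b  0  0  1  1  1  1  2  2  2  2  2
 c  0  0  1  2  2  2  2  2  3  3  3
 a  0  1  1  2  3  3  3  3  3  4  4
 b  0  1  1  2  3  3  4  4  4  4  5
 b  0  1  1  2  3  3  4  4  4  4  5
 a  0  1  1  2  3  3  4  5  5  5  5
 a  0  1  1  2  3  3  4  5  5  6  6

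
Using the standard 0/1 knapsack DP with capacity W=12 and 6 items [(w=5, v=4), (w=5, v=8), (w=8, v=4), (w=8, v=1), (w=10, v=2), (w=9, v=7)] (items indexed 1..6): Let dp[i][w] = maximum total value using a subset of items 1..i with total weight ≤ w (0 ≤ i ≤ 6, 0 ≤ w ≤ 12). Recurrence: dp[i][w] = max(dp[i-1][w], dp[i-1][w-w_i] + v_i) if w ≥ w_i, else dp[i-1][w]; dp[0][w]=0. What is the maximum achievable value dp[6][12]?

12

i\w   0   1   2   3   4   5   6   7   8   9  10  11  12
  0   0   0   0   0   0   0   0   0   0   0   0   0   0
  1   0   0   0   0   0   4   4   4   4   4   4   4   4
  2   0   0   0   0   0   8   8   8   8   8  12  12  12
  3   0   0   0   0   0   8   8   8   8   8  12  12  12
  4   0   0   0   0   0   8   8   8   8   8  12  12  12
  5   0   0   0   0   0   8   8   8   8   8  12  12  12
  6   0   0   0   0   0   8   8   8   8   8  12  12  12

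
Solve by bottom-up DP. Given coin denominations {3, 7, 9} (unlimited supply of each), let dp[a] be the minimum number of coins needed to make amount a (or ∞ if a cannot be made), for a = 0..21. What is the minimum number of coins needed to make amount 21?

 a  0  1  2  3  4  5  6  7  8  9 10 11 12 13 14 15 16 17 18 19 20 21
dp  0  -  -  1  -  -  2  1  -  1  2  -  2  3  2  3  2  3  2  3  4  3
(- denotes ∞ / unreachable)

3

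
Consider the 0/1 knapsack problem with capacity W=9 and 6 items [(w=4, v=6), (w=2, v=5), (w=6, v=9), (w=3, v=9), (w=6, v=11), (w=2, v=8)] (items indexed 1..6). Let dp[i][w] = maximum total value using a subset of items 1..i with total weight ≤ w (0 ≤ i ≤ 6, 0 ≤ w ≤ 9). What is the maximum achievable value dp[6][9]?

i\w   0   1   2   3   4   5   6   7   8   9
  0   0   0   0   0   0   0   0   0   0   0
  1   0   0   0   0   6   6   6   6   6   6
  2   0   0   5   5   6   6  11  11  11  11
  3   0   0   5   5   6   6  11  11  14  14
  4   0   0   5   9   9  14  14  15  15  20
  5   0   0   5   9   9  14  14  15  16  20
  6   0   0   8   9  13  17  17  22  22  23

23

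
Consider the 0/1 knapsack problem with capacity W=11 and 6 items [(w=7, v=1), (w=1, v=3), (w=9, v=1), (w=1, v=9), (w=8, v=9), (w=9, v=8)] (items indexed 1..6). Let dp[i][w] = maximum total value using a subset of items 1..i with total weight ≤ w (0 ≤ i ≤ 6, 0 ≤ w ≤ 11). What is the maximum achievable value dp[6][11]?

i\w   0   1   2   3   4   5   6   7   8   9  10  11
  0   0   0   0   0   0   0   0   0   0   0   0   0
  1   0   0   0   0   0   0   0   1   1   1   1   1
  2   0   3   3   3   3   3   3   3   4   4   4   4
  3   0   3   3   3   3   3   3   3   4   4   4   4
  4   0   9  12  12  12  12  12  12  12  13  13  13
  5   0   9  12  12  12  12  12  12  12  18  21  21
  6   0   9  12  12  12  12  12  12  12  18  21  21

21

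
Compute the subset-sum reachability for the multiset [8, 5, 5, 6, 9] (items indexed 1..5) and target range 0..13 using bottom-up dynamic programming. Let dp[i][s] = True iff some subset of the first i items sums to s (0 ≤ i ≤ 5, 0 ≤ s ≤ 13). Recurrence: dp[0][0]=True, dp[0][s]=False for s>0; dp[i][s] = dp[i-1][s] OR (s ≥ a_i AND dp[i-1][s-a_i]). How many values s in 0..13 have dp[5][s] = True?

8

i\s   0   1   2   3   4   5   6   7   8   9  10  11  12  13
  0   T   F   F   F   F   F   F   F   F   F   F   F   F   F
  1   T   F   F   F   F   F   F   F   T   F   F   F   F   F
  2   T   F   F   F   F   T   F   F   T   F   F   F   F   T
  3   T   F   F   F   F   T   F   F   T   F   T   F   F   T
  4   T   F   F   F   F   T   T   F   T   F   T   T   F   T
  5   T   F   F   F   F   T   T   F   T   T   T   T   F   T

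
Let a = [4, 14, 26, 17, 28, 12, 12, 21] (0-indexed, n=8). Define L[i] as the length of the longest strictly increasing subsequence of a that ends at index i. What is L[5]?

   i    0    1    2    3    4    5    6    7
a[i]    4   14   26   17   28   12   12   21
L[i]    1    2    3    3    4    2    2    4

2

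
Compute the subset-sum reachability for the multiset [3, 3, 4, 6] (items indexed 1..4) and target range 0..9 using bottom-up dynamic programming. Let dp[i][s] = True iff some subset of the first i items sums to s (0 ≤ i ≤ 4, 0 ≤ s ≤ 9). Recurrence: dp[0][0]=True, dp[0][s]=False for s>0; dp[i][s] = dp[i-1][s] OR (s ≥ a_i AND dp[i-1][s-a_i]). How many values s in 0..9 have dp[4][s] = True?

6

i\s   0   1   2   3   4   5   6   7   8   9
  0   T   F   F   F   F   F   F   F   F   F
  1   T   F   F   T   F   F   F   F   F   F
  2   T   F   F   T   F   F   T   F   F   F
  3   T   F   F   T   T   F   T   T   F   F
  4   T   F   F   T   T   F   T   T   F   T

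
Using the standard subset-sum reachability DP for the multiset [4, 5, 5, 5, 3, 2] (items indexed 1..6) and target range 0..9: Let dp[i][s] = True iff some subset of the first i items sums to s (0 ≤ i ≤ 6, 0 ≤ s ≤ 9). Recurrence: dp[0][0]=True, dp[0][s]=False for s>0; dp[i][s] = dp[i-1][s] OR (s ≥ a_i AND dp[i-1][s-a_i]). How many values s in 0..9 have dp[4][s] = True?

i\s   0   1   2   3   4   5   6   7   8   9
  0   T   F   F   F   F   F   F   F   F   F
  1   T   F   F   F   T   F   F   F   F   F
  2   T   F   F   F   T   T   F   F   F   T
  3   T   F   F   F   T   T   F   F   F   T
  4   T   F   F   F   T   T   F   F   F   T
  5   T   F   F   T   T   T   F   T   T   T
  6   T   F   T   T   T   T   T   T   T   T

4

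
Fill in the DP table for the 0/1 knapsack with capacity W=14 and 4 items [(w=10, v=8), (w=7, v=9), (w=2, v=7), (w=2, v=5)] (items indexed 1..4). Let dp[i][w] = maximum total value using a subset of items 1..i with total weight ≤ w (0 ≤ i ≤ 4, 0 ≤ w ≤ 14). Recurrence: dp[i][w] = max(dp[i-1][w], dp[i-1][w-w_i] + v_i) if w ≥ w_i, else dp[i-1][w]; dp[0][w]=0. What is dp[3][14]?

16

i\w   0   1   2   3   4   5   6   7   8   9  10  11  12  13  14
  0   0   0   0   0   0   0   0   0   0   0   0   0   0   0   0
  1   0   0   0   0   0   0   0   0   0   0   8   8   8   8   8
  2   0   0   0   0   0   0   0   9   9   9   9   9   9   9   9
  3   0   0   7   7   7   7   7   9   9  16  16  16  16  16  16
  4   0   0   7   7  12  12  12  12  12  16  16  21  21  21  21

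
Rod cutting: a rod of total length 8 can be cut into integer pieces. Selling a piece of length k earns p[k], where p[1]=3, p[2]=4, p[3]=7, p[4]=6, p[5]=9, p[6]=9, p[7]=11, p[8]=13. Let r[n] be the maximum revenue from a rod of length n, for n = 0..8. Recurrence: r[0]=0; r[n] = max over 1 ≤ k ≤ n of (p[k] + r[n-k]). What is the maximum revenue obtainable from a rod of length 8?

24

   n    0    1    2    3    4    5    6    7    8
r[n]    0    3    6    9   12   15   18   21   24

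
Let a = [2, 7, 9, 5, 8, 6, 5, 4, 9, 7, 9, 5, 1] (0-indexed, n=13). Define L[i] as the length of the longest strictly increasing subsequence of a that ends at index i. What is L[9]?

4

   i    0    1    2    3    4    5    6    7    8    9   10   11   12
a[i]    2    7    9    5    8    6    5    4    9    7    9    5    1
L[i]    1    2    3    2    3    3    2    2    4    4    5    3    1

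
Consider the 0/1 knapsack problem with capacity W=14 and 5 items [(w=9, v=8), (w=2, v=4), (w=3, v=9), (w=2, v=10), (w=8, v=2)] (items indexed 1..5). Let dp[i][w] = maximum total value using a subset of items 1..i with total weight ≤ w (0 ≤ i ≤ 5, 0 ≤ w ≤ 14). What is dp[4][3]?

10

i\w   0   1   2   3   4   5   6   7   8   9  10  11  12  13  14
  0   0   0   0   0   0   0   0   0   0   0   0   0   0   0   0
  1   0   0   0   0   0   0   0   0   0   8   8   8   8   8   8
  2   0   0   4   4   4   4   4   4   4   8   8  12  12  12  12
  3   0   0   4   9   9  13  13  13  13  13  13  13  17  17  21
  4   0   0  10  10  14  19  19  23  23  23  23  23  23  23  27
  5   0   0  10  10  14  19  19  23  23  23  23  23  23  23  27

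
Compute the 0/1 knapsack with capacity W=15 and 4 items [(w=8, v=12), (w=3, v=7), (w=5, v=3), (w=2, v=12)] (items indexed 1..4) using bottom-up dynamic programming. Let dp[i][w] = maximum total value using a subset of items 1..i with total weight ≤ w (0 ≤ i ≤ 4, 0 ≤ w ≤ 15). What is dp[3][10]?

12

i\w   0   1   2   3   4   5   6   7   8   9  10  11  12  13  14  15
  0   0   0   0   0   0   0   0   0   0   0   0   0   0   0   0   0
  1   0   0   0   0   0   0   0   0  12  12  12  12  12  12  12  12
  2   0   0   0   7   7   7   7   7  12  12  12  19  19  19  19  19
  3   0   0   0   7   7   7   7   7  12  12  12  19  19  19  19  19
  4   0   0  12  12  12  19  19  19  19  19  24  24  24  31  31  31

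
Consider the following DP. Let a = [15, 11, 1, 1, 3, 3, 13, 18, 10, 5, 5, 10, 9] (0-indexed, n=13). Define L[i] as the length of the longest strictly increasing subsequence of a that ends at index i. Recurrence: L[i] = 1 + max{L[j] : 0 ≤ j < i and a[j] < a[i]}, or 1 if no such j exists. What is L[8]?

3

   i    0    1    2    3    4    5    6    7    8    9   10   11   12
a[i]   15   11    1    1    3    3   13   18   10    5    5   10    9
L[i]    1    1    1    1    2    2    3    4    3    3    3    4    4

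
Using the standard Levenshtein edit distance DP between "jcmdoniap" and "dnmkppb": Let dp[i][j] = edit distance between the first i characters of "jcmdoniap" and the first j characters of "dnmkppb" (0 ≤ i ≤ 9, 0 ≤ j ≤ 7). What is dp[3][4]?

3

   ''  d  n  m  k  p  p  b
''  0  1  2  3  4  5  6  7
 j  1  1  2  3  4  5  6  7
 c  2  2  2  3  4  5  6  7
 m  3  3  3  2  3  4  5  6
 d  4  3  4  3  3  4  5  6
 o  5  4  4  4  4  4  5  6
 n  6  5  4  5  5  5  5  6
 i  7  6  5  5  6  6  6  6
 a  8  7  6  6  6  7  7  7
 p  9  8  7  7  7  6  7  8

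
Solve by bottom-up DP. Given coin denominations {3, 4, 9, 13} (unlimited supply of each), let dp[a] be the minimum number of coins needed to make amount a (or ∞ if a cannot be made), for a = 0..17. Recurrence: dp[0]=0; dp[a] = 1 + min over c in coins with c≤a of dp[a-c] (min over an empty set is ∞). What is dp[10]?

 a  0  1  2  3  4  5  6  7  8  9 10 11 12 13 14 15 16 17
dp  0  -  -  1  1  -  2  2  2  1  3  3  2  1  4  3  2  2
(- denotes ∞ / unreachable)

3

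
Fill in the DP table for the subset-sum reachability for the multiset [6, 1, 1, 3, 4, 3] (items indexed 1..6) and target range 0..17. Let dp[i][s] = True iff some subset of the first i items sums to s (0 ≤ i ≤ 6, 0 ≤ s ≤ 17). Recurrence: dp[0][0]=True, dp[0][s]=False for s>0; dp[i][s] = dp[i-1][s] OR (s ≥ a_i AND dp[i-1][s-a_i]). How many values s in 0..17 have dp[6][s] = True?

18

i\s   0   1   2   3   4   5   6   7   8   9  10  11  12  13  14  15  16  17
  0   T   F   F   F   F   F   F   F   F   F   F   F   F   F   F   F   F   F
  1   T   F   F   F   F   F   T   F   F   F   F   F   F   F   F   F   F   F
  2   T   T   F   F   F   F   T   T   F   F   F   F   F   F   F   F   F   F
  3   T   T   T   F   F   F   T   T   T   F   F   F   F   F   F   F   F   F
  4   T   T   T   T   T   T   T   T   T   T   T   T   F   F   F   F   F   F
  5   T   T   T   T   T   T   T   T   T   T   T   T   T   T   T   T   F   F
  6   T   T   T   T   T   T   T   T   T   T   T   T   T   T   T   T   T   T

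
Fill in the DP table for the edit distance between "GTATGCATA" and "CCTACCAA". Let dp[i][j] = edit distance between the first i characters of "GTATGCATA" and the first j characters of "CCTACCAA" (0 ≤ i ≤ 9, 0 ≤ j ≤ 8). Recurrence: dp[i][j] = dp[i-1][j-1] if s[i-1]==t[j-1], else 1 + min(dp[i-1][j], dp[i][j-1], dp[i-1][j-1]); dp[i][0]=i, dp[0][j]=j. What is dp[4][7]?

5

   ''  C  C  T  A  C  C  A  A
''  0  1  2  3  4  5  6  7  8
 G  1  1  2  3  4  5  6  7  8
 T  2  2  2  2  3  4  5  6  7
 A  3  3  3  3  2  3  4  5  6
 T  4  4  4  3  3  3  4  5  6
 G  5  5  5  4  4  4  4  5  6
 C  6  5  5  5  5  4  4  5  6
 A  7  6  6  6  5  5  5  4  5
 T  8  7  7  6  6  6  6  5  5
 A  9  8  8  7  6  7  7  6  5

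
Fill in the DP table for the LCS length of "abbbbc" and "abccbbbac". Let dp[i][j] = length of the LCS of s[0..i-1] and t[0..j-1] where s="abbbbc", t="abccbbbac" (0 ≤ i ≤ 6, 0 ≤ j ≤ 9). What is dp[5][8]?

5

   ''  a  b  c  c  b  b  b  a  c
''  0  0  0  0  0  0  0  0  0  0
 a  0  1  1  1  1  1  1  1  1  1
 b  0  1  2  2  2  2  2  2  2  2
 b  0  1  2  2  2  3  3  3  3  3
 b  0  1  2  2  2  3  4  4  4  4
 b  0  1  2  2  2  3  4  5  5  5
 c  0  1  2  3  3  3  4  5  5  6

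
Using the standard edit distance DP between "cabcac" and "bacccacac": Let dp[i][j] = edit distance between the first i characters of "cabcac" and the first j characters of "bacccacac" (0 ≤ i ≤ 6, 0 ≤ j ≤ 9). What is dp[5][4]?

   ''  b  a  c  c  c  a  c  a  c
''  0  1  2  3  4  5  6  7  8  9
 c  1  1  2  2  3  4  5  6  7  8
 a  2  2  1  2  3  4  4  5  6  7
 b  3  2  2  2  3  4  5  5  6  7
 c  4  3  3  2  2  3  4  5  6  6
 a  5  4  3  3  3  3  3  4  5  6
 c  6  5  4  3  3  3  4  3  4  5

3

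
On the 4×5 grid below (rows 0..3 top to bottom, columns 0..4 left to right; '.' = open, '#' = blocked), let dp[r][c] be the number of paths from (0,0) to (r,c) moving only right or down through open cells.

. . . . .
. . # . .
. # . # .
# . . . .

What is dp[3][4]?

2

r\c   0   1   2   3   4
  0   1   1   1   1   1
  1   1   2   0   1   2
  2   1   0   0   0   2
  3   0   0   0   0   2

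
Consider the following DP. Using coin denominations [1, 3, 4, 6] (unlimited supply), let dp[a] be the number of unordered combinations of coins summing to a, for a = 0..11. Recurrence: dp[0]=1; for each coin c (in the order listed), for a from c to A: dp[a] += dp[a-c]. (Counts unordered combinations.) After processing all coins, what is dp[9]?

9

after  coin     0     1     2     3     4     5     6     7     8     9    10    11
          1     1     1     1     1     1     1     1     1     1     1     1     1
          3     1     1     1     2     2     2     3     3     3     4     4     4
          4     1     1     1     2     3     3     4     5     6     7     8     9
          6     1     1     1     2     3     3     5     6     7     9    11    12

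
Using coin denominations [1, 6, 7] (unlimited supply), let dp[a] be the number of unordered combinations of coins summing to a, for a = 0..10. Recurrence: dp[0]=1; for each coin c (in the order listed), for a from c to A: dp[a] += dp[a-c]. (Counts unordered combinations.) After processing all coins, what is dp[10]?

after  coin     0     1     2     3     4     5     6     7     8     9    10
          1     1     1     1     1     1     1     1     1     1     1     1
          6     1     1     1     1     1     1     2     2     2     2     2
          7     1     1     1     1     1     1     2     3     3     3     3

3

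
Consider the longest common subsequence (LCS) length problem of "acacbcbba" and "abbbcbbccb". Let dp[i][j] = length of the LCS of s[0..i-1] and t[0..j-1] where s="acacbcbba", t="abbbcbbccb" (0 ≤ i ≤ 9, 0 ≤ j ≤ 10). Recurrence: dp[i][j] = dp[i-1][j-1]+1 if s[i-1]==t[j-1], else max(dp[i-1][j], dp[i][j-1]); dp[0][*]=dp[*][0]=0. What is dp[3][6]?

2

   ''  a  b  b  b  c  b  b  c  c  b
''  0  0  0  0  0  0  0  0  0  0  0
 a  0  1  1  1  1  1  1  1  1  1  1
 c  0  1  1  1  1  2  2  2  2  2  2
 a  0  1  1  1  1  2  2  2  2  2  2
 c  0  1  1  1  1  2  2  2  3  3  3
 b  0  1  2  2  2  2  3  3  3  3  4
 c  0  1  2  2  2  3  3  3  4  4  4
 b  0  1  2  3  3  3  4  4  4  4  5
 b  0  1  2  3  4  4  4  5  5  5  5
 a  0  1  2  3  4  4  4  5  5  5  5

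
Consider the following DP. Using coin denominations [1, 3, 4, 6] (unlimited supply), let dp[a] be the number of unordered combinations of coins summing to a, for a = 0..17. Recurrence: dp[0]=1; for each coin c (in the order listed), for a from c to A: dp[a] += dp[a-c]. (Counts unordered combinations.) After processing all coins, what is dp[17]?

after  coin     0     1     2     3     4     5     6     7     8     9    10    11    12    13    14    15    16    17
          1     1     1     1     1     1     1     1     1     1     1     1     1     1     1     1     1     1     1
          3     1     1     1     2     2     2     3     3     3     4     4     4     5     5     5     6     6     6
          4     1     1     1     2     3     3     4     5     6     7     8     9    11    12    13    15    17    18
          6     1     1     1     2     3     3     5     6     7     9    11    12    16    18    20    24    28    30

30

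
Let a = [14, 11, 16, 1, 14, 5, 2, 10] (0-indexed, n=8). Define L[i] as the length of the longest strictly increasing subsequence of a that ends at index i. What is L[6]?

2

   i    0    1    2    3    4    5    6    7
a[i]   14   11   16    1   14    5    2   10
L[i]    1    1    2    1    2    2    2    3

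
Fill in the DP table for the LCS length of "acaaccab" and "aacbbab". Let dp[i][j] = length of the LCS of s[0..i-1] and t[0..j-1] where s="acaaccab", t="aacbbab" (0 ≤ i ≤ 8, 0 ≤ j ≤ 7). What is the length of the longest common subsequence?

   ''  a  a  c  b  b  a  b
''  0  0  0  0  0  0  0  0
 a  0  1  1  1  1  1  1  1
 c  0  1  1  2  2  2  2  2
 a  0  1  2  2  2  2  3  3
 a  0  1  2  2  2  2  3  3
 c  0  1  2  3  3  3  3  3
 c  0  1  2  3  3  3  3  3
 a  0  1  2  3  3  3  4  4
 b  0  1  2  3  4  4  4  5

5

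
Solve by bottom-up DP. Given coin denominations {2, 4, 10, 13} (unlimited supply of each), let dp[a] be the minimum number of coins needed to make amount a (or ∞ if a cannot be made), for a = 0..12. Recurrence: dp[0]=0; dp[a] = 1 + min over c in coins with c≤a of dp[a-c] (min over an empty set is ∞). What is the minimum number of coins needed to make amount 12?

2

 a  0  1  2  3  4  5  6  7  8  9 10 11 12
dp  0  -  1  -  1  -  2  -  2  -  1  -  2
(- denotes ∞ / unreachable)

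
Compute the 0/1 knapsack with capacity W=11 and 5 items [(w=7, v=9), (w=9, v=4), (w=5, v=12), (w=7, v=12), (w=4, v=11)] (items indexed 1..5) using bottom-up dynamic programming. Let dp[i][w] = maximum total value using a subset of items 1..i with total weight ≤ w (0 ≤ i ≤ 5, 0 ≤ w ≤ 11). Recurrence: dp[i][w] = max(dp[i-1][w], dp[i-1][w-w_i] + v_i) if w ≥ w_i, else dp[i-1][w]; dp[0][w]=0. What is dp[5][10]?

23

i\w   0   1   2   3   4   5   6   7   8   9  10  11
  0   0   0   0   0   0   0   0   0   0   0   0   0
  1   0   0   0   0   0   0   0   9   9   9   9   9
  2   0   0   0   0   0   0   0   9   9   9   9   9
  3   0   0   0   0   0  12  12  12  12  12  12  12
  4   0   0   0   0   0  12  12  12  12  12  12  12
  5   0   0   0   0  11  12  12  12  12  23  23  23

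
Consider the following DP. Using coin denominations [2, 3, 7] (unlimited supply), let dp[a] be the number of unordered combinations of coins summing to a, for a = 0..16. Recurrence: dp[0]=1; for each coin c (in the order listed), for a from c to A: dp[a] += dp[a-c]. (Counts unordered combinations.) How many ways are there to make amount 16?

6

after  coin     0     1     2     3     4     5     6     7     8     9    10    11    12    13    14    15    16
          2     1     0     1     0     1     0     1     0     1     0     1     0     1     0     1     0     1
          3     1     0     1     1     1     1     2     1     2     2     2     2     3     2     3     3     3
          7     1     0     1     1     1     1     2     2     2     3     3     3     4     4     5     5     6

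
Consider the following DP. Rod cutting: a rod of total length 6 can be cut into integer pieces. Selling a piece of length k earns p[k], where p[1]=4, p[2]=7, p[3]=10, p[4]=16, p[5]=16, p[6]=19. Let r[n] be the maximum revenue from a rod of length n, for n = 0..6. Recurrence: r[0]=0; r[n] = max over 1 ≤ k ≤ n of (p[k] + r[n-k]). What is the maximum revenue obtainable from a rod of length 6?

   n    0    1    2    3    4    5    6
r[n]    0    4    8   12   16   20   24

24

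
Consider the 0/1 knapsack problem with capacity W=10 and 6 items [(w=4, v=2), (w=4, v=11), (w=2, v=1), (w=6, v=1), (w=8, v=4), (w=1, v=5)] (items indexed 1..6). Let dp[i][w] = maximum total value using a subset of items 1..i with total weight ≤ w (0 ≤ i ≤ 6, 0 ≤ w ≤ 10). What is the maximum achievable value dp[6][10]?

18

i\w   0   1   2   3   4   5   6   7   8   9  10
  0   0   0   0   0   0   0   0   0   0   0   0
  1   0   0   0   0   2   2   2   2   2   2   2
  2   0   0   0   0  11  11  11  11  13  13  13
  3   0   0   1   1  11  11  12  12  13  13  14
  4   0   0   1   1  11  11  12  12  13  13  14
  5   0   0   1   1  11  11  12  12  13  13  14
  6   0   5   5   6  11  16  16  17  17  18  18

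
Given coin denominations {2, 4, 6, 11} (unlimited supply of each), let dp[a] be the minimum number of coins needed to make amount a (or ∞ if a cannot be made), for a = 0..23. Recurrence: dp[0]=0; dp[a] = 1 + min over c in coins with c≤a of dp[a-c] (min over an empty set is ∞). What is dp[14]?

3

 a  0  1  2  3  4  5  6  7  8  9 10 11 12 13 14 15 16 17 18 19 20 21 22 23
dp  0  -  1  -  1  -  1  -  2  -  2  1  2  2  3  2  3  2  3  3  4  3  2  3
(- denotes ∞ / unreachable)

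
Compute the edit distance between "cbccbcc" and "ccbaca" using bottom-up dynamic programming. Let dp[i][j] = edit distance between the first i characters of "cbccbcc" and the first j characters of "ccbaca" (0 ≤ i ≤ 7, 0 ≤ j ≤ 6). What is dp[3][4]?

   ''  c  c  b  a  c  a
''  0  1  2  3  4  5  6
 c  1  0  1  2  3  4  5
 b  2  1  1  1  2  3  4
 c  3  2  1  2  2  2  3
 c  4  3  2  2  3  2  3
 b  5  4  3  2  3  3  3
 c  6  5  4  3  3  3  4
 c  7  6  5  4  4  3  4

2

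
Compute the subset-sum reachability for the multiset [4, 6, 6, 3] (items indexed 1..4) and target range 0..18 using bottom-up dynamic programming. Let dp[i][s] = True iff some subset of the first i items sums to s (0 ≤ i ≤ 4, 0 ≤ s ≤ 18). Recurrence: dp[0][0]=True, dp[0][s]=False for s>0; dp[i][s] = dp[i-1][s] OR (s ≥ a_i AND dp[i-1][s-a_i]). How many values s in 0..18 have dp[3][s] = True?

6

i\s   0   1   2   3   4   5   6   7   8   9  10  11  12  13  14  15  16  17  18
  0   T   F   F   F   F   F   F   F   F   F   F   F   F   F   F   F   F   F   F
  1   T   F   F   F   T   F   F   F   F   F   F   F   F   F   F   F   F   F   F
  2   T   F   F   F   T   F   T   F   F   F   T   F   F   F   F   F   F   F   F
  3   T   F   F   F   T   F   T   F   F   F   T   F   T   F   F   F   T   F   F
  4   T   F   F   T   T   F   T   T   F   T   T   F   T   T   F   T   T   F   F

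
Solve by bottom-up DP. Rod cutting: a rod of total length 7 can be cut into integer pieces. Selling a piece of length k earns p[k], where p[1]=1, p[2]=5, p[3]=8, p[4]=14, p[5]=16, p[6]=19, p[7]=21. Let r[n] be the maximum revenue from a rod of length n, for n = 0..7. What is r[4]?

14

   n    0    1    2    3    4    5    6    7
r[n]    0    1    5    8   14   16   19   22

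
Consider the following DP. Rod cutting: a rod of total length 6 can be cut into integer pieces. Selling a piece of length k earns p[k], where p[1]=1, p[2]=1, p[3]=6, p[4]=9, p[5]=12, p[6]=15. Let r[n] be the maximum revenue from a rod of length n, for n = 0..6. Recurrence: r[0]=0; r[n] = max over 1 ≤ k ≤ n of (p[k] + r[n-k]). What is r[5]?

12

   n    0    1    2    3    4    5    6
r[n]    0    1    2    6    9   12   15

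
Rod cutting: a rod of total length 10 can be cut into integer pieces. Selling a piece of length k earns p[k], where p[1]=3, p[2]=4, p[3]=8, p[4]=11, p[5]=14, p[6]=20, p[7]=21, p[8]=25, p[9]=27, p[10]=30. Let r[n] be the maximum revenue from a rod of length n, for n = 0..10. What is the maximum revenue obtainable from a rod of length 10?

32

   n    0    1    2    3    4    5    6    7    8    9   10
r[n]    0    3    6    9   12   15   20   23   26   29   32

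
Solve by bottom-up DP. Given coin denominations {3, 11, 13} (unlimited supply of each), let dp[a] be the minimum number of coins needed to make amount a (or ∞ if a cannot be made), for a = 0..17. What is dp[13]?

1

 a  0  1  2  3  4  5  6  7  8  9 10 11 12 13 14 15 16 17
dp  0  -  -  1  -  -  2  -  -  3  -  1  4  1  2  5  2  3
(- denotes ∞ / unreachable)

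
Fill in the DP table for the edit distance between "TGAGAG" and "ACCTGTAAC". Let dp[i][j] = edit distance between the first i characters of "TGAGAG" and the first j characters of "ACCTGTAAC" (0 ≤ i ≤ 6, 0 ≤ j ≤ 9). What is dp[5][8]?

5

   ''  A  C  C  T  G  T  A  A  C
''  0  1  2  3  4  5  6  7  8  9
 T  1  1  2  3  3  4  5  6  7  8
 G  2  2  2  3  4  3  4  5  6  7
 A  3  2  3  3  4  4  4  4  5  6
 G  4  3  3  4  4  4  5  5  5  6
 A  5  4  4  4  5  5  5  5  5  6
 G  6  5  5  5  5  5  6  6  6  6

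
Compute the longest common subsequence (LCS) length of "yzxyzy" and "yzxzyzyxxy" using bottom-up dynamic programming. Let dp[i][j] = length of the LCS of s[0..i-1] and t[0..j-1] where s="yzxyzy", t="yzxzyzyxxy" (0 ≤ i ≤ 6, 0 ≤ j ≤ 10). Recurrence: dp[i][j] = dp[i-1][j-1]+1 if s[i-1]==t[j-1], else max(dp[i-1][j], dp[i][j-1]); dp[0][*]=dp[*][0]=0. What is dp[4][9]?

   ''  y  z  x  z  y  z  y  x  x  y
''  0  0  0  0  0  0  0  0  0  0  0
 y  0  1  1  1  1  1  1  1  1  1  1
 z  0  1  2  2  2  2  2  2  2  2  2
 x  0  1  2  3  3  3  3  3  3  3  3
 y  0  1  2  3  3  4  4  4  4  4  4
 z  0  1  2  3  4  4  5  5  5  5  5
 y  0  1  2  3  4  5  5  6  6  6  6

4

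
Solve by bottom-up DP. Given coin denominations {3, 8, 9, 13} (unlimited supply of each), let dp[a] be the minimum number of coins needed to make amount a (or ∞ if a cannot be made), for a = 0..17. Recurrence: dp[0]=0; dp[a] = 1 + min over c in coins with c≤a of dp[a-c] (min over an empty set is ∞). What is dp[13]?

1

 a  0  1  2  3  4  5  6  7  8  9 10 11 12 13 14 15 16 17
dp  0  -  -  1  -  -  2  -  1  1  -  2  2  1  3  3  2  2
(- denotes ∞ / unreachable)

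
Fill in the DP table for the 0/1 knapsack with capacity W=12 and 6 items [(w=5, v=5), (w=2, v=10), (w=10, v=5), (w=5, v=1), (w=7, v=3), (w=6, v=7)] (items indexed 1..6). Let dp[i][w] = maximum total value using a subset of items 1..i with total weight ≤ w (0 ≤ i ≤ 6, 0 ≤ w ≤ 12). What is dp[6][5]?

i\w   0   1   2   3   4   5   6   7   8   9  10  11  12
  0   0   0   0   0   0   0   0   0   0   0   0   0   0
  1   0   0   0   0   0   5   5   5   5   5   5   5   5
  2   0   0  10  10  10  10  10  15  15  15  15  15  15
  3   0   0  10  10  10  10  10  15  15  15  15  15  15
  4   0   0  10  10  10  10  10  15  15  15  15  15  16
  5   0   0  10  10  10  10  10  15  15  15  15  15  16
  6   0   0  10  10  10  10  10  15  17  17  17  17  17

10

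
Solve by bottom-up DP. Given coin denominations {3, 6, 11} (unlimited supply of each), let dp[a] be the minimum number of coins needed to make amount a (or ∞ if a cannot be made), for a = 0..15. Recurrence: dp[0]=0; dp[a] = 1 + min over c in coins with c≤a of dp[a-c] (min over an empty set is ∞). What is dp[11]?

 a  0  1  2  3  4  5  6  7  8  9 10 11 12 13 14 15
dp  0  -  -  1  -  -  1  -  -  2  -  1  2  -  2  3
(- denotes ∞ / unreachable)

1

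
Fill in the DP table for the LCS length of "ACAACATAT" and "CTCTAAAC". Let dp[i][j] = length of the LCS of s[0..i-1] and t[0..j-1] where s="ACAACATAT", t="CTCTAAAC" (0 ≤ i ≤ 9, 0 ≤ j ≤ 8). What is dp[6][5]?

   ''  C  T  C  T  A  A  A  C
''  0  0  0  0  0  0  0  0  0
 A  0  0  0  0  0  1  1  1  1
 C  0  1  1  1  1  1  1  1  2
 A  0  1  1  1  1  2  2  2  2
 A  0  1  1  1  1  2  3  3  3
 C  0  1  1  2  2  2  3  3  4
 A  0  1  1  2  2  3  3  4  4
 T  0  1  2  2  3  3  3  4  4
 A  0  1  2  2  3  4  4  4  4
 T  0  1  2  2  3  4  4  4  4

3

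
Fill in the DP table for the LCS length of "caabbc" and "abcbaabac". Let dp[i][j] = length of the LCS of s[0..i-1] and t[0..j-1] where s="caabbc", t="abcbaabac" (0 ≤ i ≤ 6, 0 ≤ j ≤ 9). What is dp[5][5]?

3

   ''  a  b  c  b  a  a  b  a  c
''  0  0  0  0  0  0  0  0  0  0
 c  0  0  0  1  1  1  1  1  1  1
 a  0  1  1  1  1  2  2  2  2  2
 a  0  1  1  1  1  2  3  3  3  3
 b  0  1  2  2  2  2  3  4  4  4
 b  0  1  2  2  3  3  3  4  4  4
 c  0  1  2  3  3  3  3  4  4  5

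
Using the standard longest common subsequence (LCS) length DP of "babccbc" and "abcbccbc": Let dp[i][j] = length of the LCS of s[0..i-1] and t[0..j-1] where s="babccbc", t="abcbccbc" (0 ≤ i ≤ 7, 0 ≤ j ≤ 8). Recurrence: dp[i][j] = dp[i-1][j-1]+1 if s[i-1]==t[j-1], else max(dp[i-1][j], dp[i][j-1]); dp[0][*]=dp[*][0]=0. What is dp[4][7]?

   ''  a  b  c  b  c  c  b  c
''  0  0  0  0  0  0  0  0  0
 b  0  0  1  1  1  1  1  1  1
 a  0  1  1  1  1  1  1  1  1
 b  0  1  2  2  2  2  2  2  2
 c  0  1  2  3  3  3  3  3  3
 c  0  1  2  3  3  4  4  4  4
 b  0  1  2  3  4  4  4  5  5
 c  0  1  2  3  4  5  5  5  6

3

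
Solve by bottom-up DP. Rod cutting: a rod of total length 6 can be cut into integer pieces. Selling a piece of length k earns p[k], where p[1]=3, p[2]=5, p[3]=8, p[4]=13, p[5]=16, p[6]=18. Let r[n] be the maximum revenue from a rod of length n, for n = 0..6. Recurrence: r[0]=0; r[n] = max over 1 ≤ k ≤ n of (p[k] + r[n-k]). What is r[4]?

13

   n    0    1    2    3    4    5    6
r[n]    0    3    6    9   13   16   19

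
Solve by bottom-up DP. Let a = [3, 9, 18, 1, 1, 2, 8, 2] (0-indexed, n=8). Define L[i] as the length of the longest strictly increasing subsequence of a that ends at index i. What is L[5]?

   i    0    1    2    3    4    5    6    7
a[i]    3    9   18    1    1    2    8    2
L[i]    1    2    3    1    1    2    3    2

2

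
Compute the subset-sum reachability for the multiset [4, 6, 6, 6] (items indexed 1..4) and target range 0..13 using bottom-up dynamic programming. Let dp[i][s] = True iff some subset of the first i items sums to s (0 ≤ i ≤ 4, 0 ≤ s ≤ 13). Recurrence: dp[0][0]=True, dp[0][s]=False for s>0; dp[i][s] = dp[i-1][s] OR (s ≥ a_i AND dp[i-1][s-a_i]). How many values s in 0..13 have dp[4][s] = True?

i\s   0   1   2   3   4   5   6   7   8   9  10  11  12  13
  0   T   F   F   F   F   F   F   F   F   F   F   F   F   F
  1   T   F   F   F   T   F   F   F   F   F   F   F   F   F
  2   T   F   F   F   T   F   T   F   F   F   T   F   F   F
  3   T   F   F   F   T   F   T   F   F   F   T   F   T   F
  4   T   F   F   F   T   F   T   F   F   F   T   F   T   F

5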